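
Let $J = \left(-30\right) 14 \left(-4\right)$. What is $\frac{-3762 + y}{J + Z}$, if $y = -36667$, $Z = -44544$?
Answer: $\frac{40429}{42864} \approx 0.94319$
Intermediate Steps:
$J = 1680$ ($J = \left(-420\right) \left(-4\right) = 1680$)
$\frac{-3762 + y}{J + Z} = \frac{-3762 - 36667}{1680 - 44544} = - \frac{40429}{-42864} = \left(-40429\right) \left(- \frac{1}{42864}\right) = \frac{40429}{42864}$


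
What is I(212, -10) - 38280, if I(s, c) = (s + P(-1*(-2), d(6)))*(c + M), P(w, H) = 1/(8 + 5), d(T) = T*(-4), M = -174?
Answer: -1004928/13 ≈ -77302.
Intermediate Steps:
d(T) = -4*T
P(w, H) = 1/13
I(s, c) = (-174 + c)*(1/13 + s) (I(s, c) = (s + 1/13)*(c - 174) = (1/13 + s)*(-174 + c) = (-174 + c)*(1/13 + s))
I(212, -10) - 38280 = (-174/13 - 174*212 + (1/13)*(-10) - 10*212) - 38280 = (-174/13 - 36888 - 10/13 - 2120) - 38280 = -507288/13 - 38280 = -1004928/13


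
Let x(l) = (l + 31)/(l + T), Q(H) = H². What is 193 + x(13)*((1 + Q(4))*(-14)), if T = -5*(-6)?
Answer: -2173/43 ≈ -50.535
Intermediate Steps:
T = 30
x(l) = (31 + l)/(30 + l) (x(l) = (l + 31)/(l + 30) = (31 + l)/(30 + l))
193 + x(13)*((1 + Q(4))*(-14)) = 193 + ((31 + 13)/(30 + 13))*((1 + 4²)*(-14)) = 193 + (44/43)*((1 + 16)*(-14)) = 193 + ((1/43)*44)*(17*(-14)) = 193 + (44/43)*(-238) = 193 - 10472/43 = -2173/43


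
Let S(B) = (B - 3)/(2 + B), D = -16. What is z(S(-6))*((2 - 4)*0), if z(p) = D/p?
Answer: 0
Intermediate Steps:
S(B) = (-3 + B)/(2 + B)
z(p) = -16/p
z(S(-6))*((2 - 4)*0) = (-16*(2 - 6)/(-3 - 6))*((2 - 4)*0) = (-16/(-9/(-4)))*(-2*0) = -16/((-¼*(-9)))*0 = -16/9/4*0 = -16*4/9*0 = -64/9*0 = 0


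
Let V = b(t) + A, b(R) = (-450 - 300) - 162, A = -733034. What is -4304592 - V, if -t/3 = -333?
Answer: -3570646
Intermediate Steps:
t = 999 (t = -3*(-333) = 999)
b(R) = -912 (b(R) = -750 - 162 = -912)
V = -733946 (V = -912 - 733034 = -733946)
-4304592 - V = -4304592 - 1*(-733946) = -4304592 + 733946 = -3570646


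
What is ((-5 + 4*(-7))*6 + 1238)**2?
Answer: 1081600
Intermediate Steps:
((-5 + 4*(-7))*6 + 1238)**2 = ((-5 - 28)*6 + 1238)**2 = (-33*6 + 1238)**2 = (-198 + 1238)**2 = 1040**2 = 1081600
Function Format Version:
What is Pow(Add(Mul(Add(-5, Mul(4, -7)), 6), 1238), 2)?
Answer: 1081600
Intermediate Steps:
Pow(Add(Mul(Add(-5, Mul(4, -7)), 6), 1238), 2) = Pow(Add(Mul(Add(-5, -28), 6), 1238), 2) = Pow(Add(Mul(-33, 6), 1238), 2) = Pow(Add(-198, 1238), 2) = Pow(1040, 2) = 1081600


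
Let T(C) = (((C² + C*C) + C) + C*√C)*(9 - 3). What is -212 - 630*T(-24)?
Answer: -4264052 + 181440*I*√6 ≈ -4.264e+6 + 4.4444e+5*I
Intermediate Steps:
T(C) = 6*C + 6*C^(3/2) + 12*C² (T(C) = (((C² + C²) + C) + C^(3/2))*6 = ((2*C² + C) + C^(3/2))*6 = ((C + 2*C²) + C^(3/2))*6 = (C + C^(3/2) + 2*C²)*6 = 6*C + 6*C^(3/2) + 12*C²)
-212 - 630*T(-24) = -212 - 630*(6*(-24) + 6*(-24)^(3/2) + 12*(-24)²) = -212 - 630*(-144 + 6*(-48*I*√6) + 12*576) = -212 - 630*(-144 - 288*I*√6 + 6912) = -212 - 630*(6768 - 288*I*√6) = -212 + (-4263840 + 181440*I*√6) = -4264052 + 181440*I*√6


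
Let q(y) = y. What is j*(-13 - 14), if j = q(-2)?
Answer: 54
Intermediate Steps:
j = -2
j*(-13 - 14) = -2*(-13 - 14) = -2*(-27) = 54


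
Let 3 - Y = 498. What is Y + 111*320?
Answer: 35025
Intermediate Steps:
Y = -495 (Y = 3 - 1*498 = 3 - 498 = -495)
Y + 111*320 = -495 + 111*320 = -495 + 35520 = 35025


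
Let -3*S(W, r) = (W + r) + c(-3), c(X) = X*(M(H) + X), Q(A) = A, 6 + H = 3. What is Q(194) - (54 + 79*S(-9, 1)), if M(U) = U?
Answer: 1210/3 ≈ 403.33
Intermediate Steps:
H = -3 (H = -6 + 3 = -3)
c(X) = X*(-3 + X)
S(W, r) = -6 - W/3 - r/3 (S(W, r) = -((W + r) - 3*(-3 - 3))/3 = -((W + r) - 3*(-6))/3 = -((W + r) + 18)/3 = -(18 + W + r)/3 = -6 - W/3 - r/3)
Q(194) - (54 + 79*S(-9, 1)) = 194 - (54 + 79*(-6 - 1/3*(-9) - 1/3*1)) = 194 - (54 + 79*(-6 + 3 - 1/3)) = 194 - (54 + 79*(-10/3)) = 194 - (54 - 790/3) = 194 - 1*(-628/3) = 194 + 628/3 = 1210/3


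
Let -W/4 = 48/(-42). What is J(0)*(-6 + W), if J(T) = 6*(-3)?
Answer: 180/7 ≈ 25.714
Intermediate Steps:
W = 32/7 (W = -192/(-42) = -192*(-1)/42 = -4*(-8/7) = 32/7 ≈ 4.5714)
J(T) = -18
J(0)*(-6 + W) = -18*(-6 + 32/7) = -18*(-10/7) = 180/7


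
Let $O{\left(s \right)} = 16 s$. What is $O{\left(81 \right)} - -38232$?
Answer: $39528$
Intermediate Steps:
$O{\left(81 \right)} - -38232 = 16 \cdot 81 - -38232 = 1296 + 38232 = 39528$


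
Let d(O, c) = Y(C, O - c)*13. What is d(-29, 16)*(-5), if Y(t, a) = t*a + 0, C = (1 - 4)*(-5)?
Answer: 43875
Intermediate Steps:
C = 15 (C = -3*(-5) = 15)
Y(t, a) = a*t (Y(t, a) = a*t + 0 = a*t)
d(O, c) = -195*c + 195*O (d(O, c) = ((O - c)*15)*13 = (-15*c + 15*O)*13 = -195*c + 195*O)
d(-29, 16)*(-5) = (-195*16 + 195*(-29))*(-5) = (-3120 - 5655)*(-5) = -8775*(-5) = 43875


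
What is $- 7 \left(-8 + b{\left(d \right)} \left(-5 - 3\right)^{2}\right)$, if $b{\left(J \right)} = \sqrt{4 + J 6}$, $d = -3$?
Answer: $56 - 448 i \sqrt{14} \approx 56.0 - 1676.3 i$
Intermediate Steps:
$b{\left(J \right)} = \sqrt{4 + 6 J}$
$- 7 \left(-8 + b{\left(d \right)} \left(-5 - 3\right)^{2}\right) = - 7 \left(-8 + \sqrt{4 + 6 \left(-3\right)} \left(-5 - 3\right)^{2}\right) = - 7 \left(-8 + \sqrt{4 - 18} \left(-8\right)^{2}\right) = - 7 \left(-8 + \sqrt{-14} \cdot 64\right) = - 7 \left(-8 + i \sqrt{14} \cdot 64\right) = - 7 \left(-8 + 64 i \sqrt{14}\right) = 56 - 448 i \sqrt{14}$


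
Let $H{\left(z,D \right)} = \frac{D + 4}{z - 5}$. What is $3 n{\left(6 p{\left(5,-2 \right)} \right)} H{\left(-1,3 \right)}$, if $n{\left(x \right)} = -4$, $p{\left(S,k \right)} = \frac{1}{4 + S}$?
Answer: $14$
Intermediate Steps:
$H{\left(z,D \right)} = \frac{4 + D}{-5 + z}$
$3 n{\left(6 p{\left(5,-2 \right)} \right)} H{\left(-1,3 \right)} = 3 \left(-4\right) \frac{4 + 3}{-5 - 1} = - 12 \frac{1}{-6} \cdot 7 = - 12 \left(\left(- \frac{1}{6}\right) 7\right) = \left(-12\right) \left(- \frac{7}{6}\right) = 14$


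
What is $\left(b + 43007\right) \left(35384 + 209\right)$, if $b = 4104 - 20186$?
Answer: $958341525$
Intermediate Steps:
$b = -16082$
$\left(b + 43007\right) \left(35384 + 209\right) = \left(-16082 + 43007\right) \left(35384 + 209\right) = 26925 \cdot 35593 = 958341525$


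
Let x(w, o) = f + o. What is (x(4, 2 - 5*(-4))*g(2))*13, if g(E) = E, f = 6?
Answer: 728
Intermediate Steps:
x(w, o) = 6 + o
(x(4, 2 - 5*(-4))*g(2))*13 = ((6 + (2 - 5*(-4)))*2)*13 = ((6 + (2 + 20))*2)*13 = ((6 + 22)*2)*13 = (28*2)*13 = 56*13 = 728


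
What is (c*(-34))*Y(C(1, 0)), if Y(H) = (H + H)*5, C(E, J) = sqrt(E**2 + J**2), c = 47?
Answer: -15980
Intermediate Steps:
Y(H) = 10*H (Y(H) = (2*H)*5 = 10*H)
(c*(-34))*Y(C(1, 0)) = (47*(-34))*(10*sqrt(1**2 + 0**2)) = -15980*sqrt(1 + 0) = -15980*sqrt(1) = -15980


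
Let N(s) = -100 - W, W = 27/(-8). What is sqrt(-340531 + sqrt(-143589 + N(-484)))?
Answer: sqrt(-1362124 + I*sqrt(2298970))/2 ≈ 0.32479 + 583.55*I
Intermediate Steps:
W = -27/8 (W = 27*(-1/8) = -27/8 ≈ -3.3750)
N(s) = -773/8 (N(s) = -100 - 1*(-27/8) = -100 + 27/8 = -773/8)
sqrt(-340531 + sqrt(-143589 + N(-484))) = sqrt(-340531 + sqrt(-143589 - 773/8)) = sqrt(-340531 + sqrt(-1149485/8)) = sqrt(-340531 + I*sqrt(2298970)/4)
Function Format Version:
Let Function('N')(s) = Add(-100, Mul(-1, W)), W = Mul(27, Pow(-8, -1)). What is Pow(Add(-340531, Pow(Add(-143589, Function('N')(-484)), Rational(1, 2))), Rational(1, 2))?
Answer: Mul(Rational(1, 2), Pow(Add(-1362124, Mul(I, Pow(2298970, Rational(1, 2)))), Rational(1, 2))) ≈ Add(0.32479, Mul(583.55, I))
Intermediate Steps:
W = Rational(-27, 8) (W = Mul(27, Rational(-1, 8)) = Rational(-27, 8) ≈ -3.3750)
Function('N')(s) = Rational(-773, 8) (Function('N')(s) = Add(-100, Mul(-1, Rational(-27, 8))) = Add(-100, Rational(27, 8)) = Rational(-773, 8))
Pow(Add(-340531, Pow(Add(-143589, Function('N')(-484)), Rational(1, 2))), Rational(1, 2)) = Pow(Add(-340531, Pow(Add(-143589, Rational(-773, 8)), Rational(1, 2))), Rational(1, 2)) = Pow(Add(-340531, Pow(Rational(-1149485, 8), Rational(1, 2))), Rational(1, 2)) = Pow(Add(-340531, Mul(Rational(1, 4), I, Pow(2298970, Rational(1, 2)))), Rational(1, 2))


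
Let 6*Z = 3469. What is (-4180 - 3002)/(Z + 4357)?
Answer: -43092/29611 ≈ -1.4553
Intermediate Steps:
Z = 3469/6 (Z = (1/6)*3469 = 3469/6 ≈ 578.17)
(-4180 - 3002)/(Z + 4357) = (-4180 - 3002)/(3469/6 + 4357) = -7182/29611/6 = -7182*6/29611 = -43092/29611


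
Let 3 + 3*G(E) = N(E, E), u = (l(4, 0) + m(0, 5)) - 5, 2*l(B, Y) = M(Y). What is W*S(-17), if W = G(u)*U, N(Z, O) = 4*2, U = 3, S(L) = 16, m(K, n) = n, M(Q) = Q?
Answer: 80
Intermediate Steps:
l(B, Y) = Y/2
u = 0 (u = ((1/2)*0 + 5) - 5 = (0 + 5) - 5 = 5 - 5 = 0)
N(Z, O) = 8
G(E) = 5/3 (G(E) = -1 + (1/3)*8 = -1 + 8/3 = 5/3)
W = 5 (W = (5/3)*3 = 5)
W*S(-17) = 5*16 = 80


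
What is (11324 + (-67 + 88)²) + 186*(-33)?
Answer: 5627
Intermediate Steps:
(11324 + (-67 + 88)²) + 186*(-33) = (11324 + 21²) - 6138 = (11324 + 441) - 6138 = 11765 - 6138 = 5627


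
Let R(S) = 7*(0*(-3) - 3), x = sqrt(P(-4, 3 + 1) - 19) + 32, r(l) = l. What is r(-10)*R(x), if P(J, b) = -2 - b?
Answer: 210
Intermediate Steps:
x = 32 + 5*I (x = sqrt((-2 - (3 + 1)) - 19) + 32 = sqrt((-2 - 1*4) - 19) + 32 = sqrt((-2 - 4) - 19) + 32 = sqrt(-6 - 19) + 32 = sqrt(-25) + 32 = 5*I + 32 = 32 + 5*I ≈ 32.0 + 5.0*I)
R(S) = -21 (R(S) = 7*(0 - 3) = 7*(-3) = -21)
r(-10)*R(x) = -10*(-21) = 210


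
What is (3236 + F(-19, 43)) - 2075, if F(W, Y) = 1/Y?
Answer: 49924/43 ≈ 1161.0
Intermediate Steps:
(3236 + F(-19, 43)) - 2075 = (3236 + 1/43) - 2075 = 139149/43 - 2075 = 49924/43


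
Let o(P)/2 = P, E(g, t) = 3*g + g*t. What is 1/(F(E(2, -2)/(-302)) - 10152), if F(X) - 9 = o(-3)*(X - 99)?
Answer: -151/1441893 ≈ -0.00010472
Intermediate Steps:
o(P) = 2*P
F(X) = 603 - 6*X (F(X) = 9 + (2*(-3))*(X - 99) = 9 - 6*(-99 + X) = 9 + (594 - 6*X) = 603 - 6*X)
1/(F(E(2, -2)/(-302)) - 10152) = 1/((603 - 6*2*(3 - 2)/(-302)) - 10152) = 1/((603 - 6*2*1*(-1)/302) - 10152) = 1/((603 - 12*(-1)/302) - 10152) = 1/((603 - 6*(-1/151)) - 10152) = 1/((603 + 6/151) - 10152) = 1/(91059/151 - 10152) = 1/(-1441893/151) = -151/1441893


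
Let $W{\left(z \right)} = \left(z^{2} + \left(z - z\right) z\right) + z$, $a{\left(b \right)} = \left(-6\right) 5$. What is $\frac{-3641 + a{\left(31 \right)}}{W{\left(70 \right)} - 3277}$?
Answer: $- \frac{3671}{1693} \approx -2.1683$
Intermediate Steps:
$a{\left(b \right)} = -30$
$W{\left(z \right)} = z + z^{2}$ ($W{\left(z \right)} = \left(z^{2} + 0 z\right) + z = \left(z^{2} + 0\right) + z = z^{2} + z = z + z^{2}$)
$\frac{-3641 + a{\left(31 \right)}}{W{\left(70 \right)} - 3277} = \frac{-3641 - 30}{70 \left(1 + 70\right) - 3277} = - \frac{3671}{70 \cdot 71 - 3277} = - \frac{3671}{4970 - 3277} = - \frac{3671}{1693}$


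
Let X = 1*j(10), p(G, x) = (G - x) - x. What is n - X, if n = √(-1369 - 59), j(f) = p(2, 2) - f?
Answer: 12 + 2*I*√357 ≈ 12.0 + 37.789*I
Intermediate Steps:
p(G, x) = G - 2*x
j(f) = -2 - f (j(f) = (2 - 2*2) - f = (2 - 4) - f = -2 - f)
n = 2*I*√357 (n = √(-1428) = 2*I*√357 ≈ 37.789*I)
X = -12 (X = 1*(-2 - 1*10) = 1*(-2 - 10) = 1*(-12) = -12)
n - X = 2*I*√357 - 1*(-12) = 2*I*√357 + 12 = 12 + 2*I*√357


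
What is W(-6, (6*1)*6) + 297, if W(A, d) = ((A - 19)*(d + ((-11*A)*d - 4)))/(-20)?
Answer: 3307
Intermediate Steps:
W(A, d) = -(-19 + A)*(-4 + d - 11*A*d)/20 (W(A, d) = ((-19 + A)*(d + (-11*A*d - 4)))*(-1/20) = ((-19 + A)*(d + (-4 - 11*A*d)))*(-1/20) = ((-19 + A)*(-4 + d - 11*A*d))*(-1/20) = -(-19 + A)*(-4 + d - 11*A*d)/20)
W(-6, (6*1)*6) + 297 = (-19/5 + (⅕)*(-6) + 19*((6*1)*6)/20 - 21/2*(-6)*(6*1)*6 + (11/20)*((6*1)*6)*(-6)²) + 297 = (-19/5 - 6/5 + 19*(6*6)/20 - 21/2*(-6)*6*6 + (11/20)*(6*6)*36) + 297 = (-19/5 - 6/5 + (19/20)*36 - 21/2*(-6)*36 + (11/20)*36*36) + 297 = (-19/5 - 6/5 + 171/5 + 2268 + 3564/5) + 297 = 3010 + 297 = 3307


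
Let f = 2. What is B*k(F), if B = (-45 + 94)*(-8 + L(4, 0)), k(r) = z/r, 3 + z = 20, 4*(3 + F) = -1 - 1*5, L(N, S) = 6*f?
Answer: -6664/9 ≈ -740.44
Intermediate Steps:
L(N, S) = 12 (L(N, S) = 6*2 = 12)
F = -9/2 (F = -3 + (-1 - 1*5)/4 = -3 + (-1 - 5)/4 = -3 + (¼)*(-6) = -3 - 3/2 = -9/2 ≈ -4.5000)
z = 17 (z = -3 + 20 = 17)
k(r) = 17/r
B = 196 (B = (-45 + 94)*(-8 + 12) = 49*4 = 196)
B*k(F) = 196*(17/(-9/2)) = 196*(17*(-2/9)) = 196*(-34/9) = -6664/9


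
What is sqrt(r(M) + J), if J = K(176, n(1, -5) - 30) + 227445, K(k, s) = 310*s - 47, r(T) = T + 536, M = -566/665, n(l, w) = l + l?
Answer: 4*sqrt(6059951485)/665 ≈ 468.24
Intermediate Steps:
n(l, w) = 2*l
M = -566/665 (M = -566*1/665 = -566/665 ≈ -0.85113)
r(T) = 536 + T
K(k, s) = -47 + 310*s
J = 218718 (J = (-47 + 310*(2*1 - 30)) + 227445 = (-47 + 310*(2 - 30)) + 227445 = (-47 + 310*(-28)) + 227445 = (-47 - 8680) + 227445 = -8727 + 227445 = 218718)
sqrt(r(M) + J) = sqrt((536 - 566/665) + 218718) = sqrt(355874/665 + 218718) = sqrt(145803344/665) = 4*sqrt(6059951485)/665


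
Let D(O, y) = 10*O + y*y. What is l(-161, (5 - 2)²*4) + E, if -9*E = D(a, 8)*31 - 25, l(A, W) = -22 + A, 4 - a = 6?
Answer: -2986/9 ≈ -331.78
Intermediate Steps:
a = -2 (a = 4 - 1*6 = 4 - 6 = -2)
D(O, y) = y² + 10*O (D(O, y) = 10*O + y² = y² + 10*O)
E = -1339/9 (E = -((8² + 10*(-2))*31 - 25)/9 = -((64 - 20)*31 - 25)/9 = -(44*31 - 25)/9 = -(1364 - 25)/9 = -⅑*1339 = -1339/9 ≈ -148.78)
l(-161, (5 - 2)²*4) + E = (-22 - 161) - 1339/9 = -183 - 1339/9 = -2986/9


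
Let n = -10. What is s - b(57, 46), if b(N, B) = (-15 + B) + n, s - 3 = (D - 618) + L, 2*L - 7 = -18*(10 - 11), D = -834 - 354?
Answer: -3623/2 ≈ -1811.5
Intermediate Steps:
D = -1188
L = 25/2 (L = 7/2 + (-18*(10 - 11))/2 = 7/2 + (-18*(-1))/2 = 7/2 + (1/2)*18 = 7/2 + 9 = 25/2 ≈ 12.500)
s = -3581/2 (s = 3 + ((-1188 - 618) + 25/2) = 3 + (-1806 + 25/2) = 3 - 3587/2 = -3581/2 ≈ -1790.5)
b(N, B) = -25 + B (b(N, B) = (-15 + B) - 10 = -25 + B)
s - b(57, 46) = -3581/2 - (-25 + 46) = -3581/2 - 1*21 = -3581/2 - 21 = -3623/2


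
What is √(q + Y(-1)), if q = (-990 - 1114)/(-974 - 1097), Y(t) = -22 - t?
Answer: I*√85712477/2071 ≈ 4.4704*I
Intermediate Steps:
q = 2104/2071 (q = -2104/(-2071) = -2104*(-1/2071) = 2104/2071 ≈ 1.0159)
√(q + Y(-1)) = √(2104/2071 + (-22 - 1*(-1))) = √(2104/2071 + (-22 + 1)) = √(2104/2071 - 21) = √(-41387/2071) = I*√85712477/2071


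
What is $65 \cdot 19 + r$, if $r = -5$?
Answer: $1230$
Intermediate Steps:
$65 \cdot 19 + r = 65 \cdot 19 - 5 = 1235 - 5 = 1230$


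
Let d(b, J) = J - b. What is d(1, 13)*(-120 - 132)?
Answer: -3024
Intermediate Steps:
d(1, 13)*(-120 - 132) = (13 - 1*1)*(-120 - 132) = (13 - 1)*(-252) = 12*(-252) = -3024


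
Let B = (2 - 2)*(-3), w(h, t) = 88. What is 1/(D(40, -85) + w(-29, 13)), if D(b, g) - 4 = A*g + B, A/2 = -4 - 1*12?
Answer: 1/2812 ≈ 0.00035562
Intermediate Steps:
A = -32 (A = 2*(-4 - 1*12) = 2*(-4 - 12) = 2*(-16) = -32)
B = 0 (B = 0*(-3) = 0)
D(b, g) = 4 - 32*g (D(b, g) = 4 + (-32*g + 0) = 4 - 32*g)
1/(D(40, -85) + w(-29, 13)) = 1/((4 - 32*(-85)) + 88) = 1/((4 + 2720) + 88) = 1/(2724 + 88) = 1/2812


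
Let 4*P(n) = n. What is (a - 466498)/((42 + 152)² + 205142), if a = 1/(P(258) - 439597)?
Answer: -205041032186/106708821285 ≈ -1.9215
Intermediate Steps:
P(n) = n/4
a = -2/879065 (a = 1/((¼)*258 - 439597) = 1/(129/2 - 439597) = 1/(-879065/2) = -2/879065 ≈ -2.2751e-6)
(a - 466498)/((42 + 152)² + 205142) = (-2/879065 - 466498)/((42 + 152)² + 205142) = -410082064372/(879065*(194² + 205142)) = -410082064372/(879065*(37636 + 205142)) = -410082064372/879065/242778 = -410082064372/879065*1/242778 = -205041032186/106708821285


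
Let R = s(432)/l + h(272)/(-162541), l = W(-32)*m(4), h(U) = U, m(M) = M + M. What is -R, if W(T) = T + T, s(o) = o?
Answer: 4397311/5201312 ≈ 0.84542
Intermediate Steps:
m(M) = 2*M
W(T) = 2*T
l = -512 (l = (2*(-32))*(2*4) = -64*8 = -512)
R = -4397311/5201312 (R = 432/(-512) + 272/(-162541) = 432*(-1/512) + 272*(-1/162541) = -27/32 - 272/162541 = -4397311/5201312 ≈ -0.84542)
-R = -1*(-4397311/5201312) = 4397311/5201312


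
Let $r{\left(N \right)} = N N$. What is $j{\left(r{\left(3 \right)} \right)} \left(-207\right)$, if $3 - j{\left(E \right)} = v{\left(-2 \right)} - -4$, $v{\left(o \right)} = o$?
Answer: $-207$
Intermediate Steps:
$r{\left(N \right)} = N^{2}$
$j{\left(E \right)} = 1$ ($j{\left(E \right)} = 3 - \left(-2 - -4\right) = 3 - \left(-2 + 4\right) = 3 - 2 = 1$)
$j{\left(r{\left(3 \right)} \right)} \left(-207\right) = 1 \left(-207\right) = -207$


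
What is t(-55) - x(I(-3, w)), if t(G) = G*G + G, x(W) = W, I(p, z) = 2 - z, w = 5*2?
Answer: 2978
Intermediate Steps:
w = 10
t(G) = G + G² (t(G) = G² + G = G + G²)
t(-55) - x(I(-3, w)) = -55*(1 - 55) - (2 - 1*10) = -55*(-54) - (2 - 10) = 2970 - 1*(-8) = 2970 + 8 = 2978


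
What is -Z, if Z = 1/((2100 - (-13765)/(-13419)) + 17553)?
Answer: -13419/263709842 ≈ -5.0885e-5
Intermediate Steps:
Z = 13419/263709842 (Z = 1/((2100 - (-13765)*(-1)/13419) + 17553) = 1/((2100 - 1*13765/13419) + 17553) = 1/((2100 - 13765/13419) + 17553) = 1/(28166135/13419 + 17553) = 1/(263709842/13419) = 13419/263709842 ≈ 5.0885e-5)
-Z = -1*13419/263709842 = -13419/263709842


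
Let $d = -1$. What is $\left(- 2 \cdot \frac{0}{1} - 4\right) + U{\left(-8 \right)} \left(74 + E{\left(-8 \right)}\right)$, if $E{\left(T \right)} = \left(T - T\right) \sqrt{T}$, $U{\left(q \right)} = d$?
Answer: $-78$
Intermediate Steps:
$U{\left(q \right)} = -1$
$E{\left(T \right)} = 0$ ($E{\left(T \right)} = 0 \sqrt{T} = 0$)
$\left(- 2 \cdot \frac{0}{1} - 4\right) + U{\left(-8 \right)} \left(74 + E{\left(-8 \right)}\right) = \left(- 2 \cdot \frac{0}{1} - 4\right) - \left(74 + 0\right) = \left(- 2 \cdot 0 \cdot 1 - 4\right) - 74 = \left(\left(-2\right) 0 - 4\right) - 74 = \left(0 - 4\right) - 74 = -4 - 74 = -78$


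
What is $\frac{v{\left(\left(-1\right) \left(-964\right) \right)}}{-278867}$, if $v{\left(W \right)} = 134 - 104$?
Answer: $- \frac{30}{278867} \approx -0.00010758$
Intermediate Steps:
$v{\left(W \right)} = 30$
$\frac{v{\left(\left(-1\right) \left(-964\right) \right)}}{-278867} = \frac{30}{-278867} = 30 \left(- \frac{1}{278867}\right) = - \frac{30}{278867}$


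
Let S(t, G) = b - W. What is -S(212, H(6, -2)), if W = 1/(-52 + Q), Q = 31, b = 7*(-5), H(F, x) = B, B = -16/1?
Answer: 734/21 ≈ 34.952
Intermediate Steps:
B = -16 (B = -16*1 = -16)
H(F, x) = -16
b = -35
W = -1/21 (W = 1/(-52 + 31) = 1/(-21) = -1/21 ≈ -0.047619)
S(t, G) = -734/21 (S(t, G) = -35 - 1*(-1/21) = -35 + 1/21 = -734/21)
-S(212, H(6, -2)) = -1*(-734/21) = 734/21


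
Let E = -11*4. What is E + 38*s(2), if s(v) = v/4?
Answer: -25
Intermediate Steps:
s(v) = v/4 (s(v) = v*(1/4) = v/4)
E = -44
E + 38*s(2) = -44 + 38*((1/4)*2) = -44 + 38*(1/2) = -44 + 19 = -25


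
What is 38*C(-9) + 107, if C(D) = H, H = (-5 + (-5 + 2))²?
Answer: 2539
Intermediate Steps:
H = 64 (H = (-5 - 3)² = (-8)² = 64)
C(D) = 64
38*C(-9) + 107 = 38*64 + 107 = 2432 + 107 = 2539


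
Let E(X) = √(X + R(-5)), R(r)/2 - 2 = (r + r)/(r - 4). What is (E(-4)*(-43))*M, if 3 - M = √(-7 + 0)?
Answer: 86*√5*(-3 + I*√7)/3 ≈ -192.3 + 169.59*I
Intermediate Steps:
R(r) = 4 + 4*r/(-4 + r) (R(r) = 4 + 2*((r + r)/(r - 4)) = 4 + 2*((2*r)/(-4 + r)) = 4 + 2*(2*r/(-4 + r)) = 4 + 4*r/(-4 + r))
E(X) = √(56/9 + X) (E(X) = √(X + 8*(-2 - 5)/(-4 - 5)) = √(X + 8*(-7)/(-9)) = √(X + 8*(-⅑)*(-7)) = √(X + 56/9) = √(56/9 + X))
M = 3 - I*√7 (M = 3 - √(-7 + 0) = 3 - √(-7) = 3 - I*√7 ≈ 3.0 - 2.6458*I)
(E(-4)*(-43))*M = ((√(56 + 9*(-4))/3)*(-43))*(3 - I*√7) = ((√(56 - 36)/3)*(-43))*(3 - I*√7) = ((√20/3)*(-43))*(3 - I*√7) = (((2*√5)/3)*(-43))*(3 - I*√7) = ((2*√5/3)*(-43))*(3 - I*√7) = (-86*√5/3)*(3 - I*√7) = -86*√5*(3 - I*√7)/3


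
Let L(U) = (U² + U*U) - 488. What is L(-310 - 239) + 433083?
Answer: 1035397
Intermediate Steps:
L(U) = -488 + 2*U² (L(U) = (U² + U²) - 488 = 2*U² - 488 = -488 + 2*U²)
L(-310 - 239) + 433083 = (-488 + 2*(-310 - 239)²) + 433083 = (-488 + 2*(-549)²) + 433083 = (-488 + 2*301401) + 433083 = (-488 + 602802) + 433083 = 602314 + 433083 = 1035397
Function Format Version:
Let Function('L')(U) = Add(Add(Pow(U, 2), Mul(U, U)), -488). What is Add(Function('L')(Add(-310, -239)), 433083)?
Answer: 1035397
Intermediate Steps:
Function('L')(U) = Add(-488, Mul(2, Pow(U, 2))) (Function('L')(U) = Add(Add(Pow(U, 2), Pow(U, 2)), -488) = Add(Mul(2, Pow(U, 2)), -488) = Add(-488, Mul(2, Pow(U, 2))))
Add(Function('L')(Add(-310, -239)), 433083) = Add(Add(-488, Mul(2, Pow(Add(-310, -239), 2))), 433083) = Add(Add(-488, Mul(2, Pow(-549, 2))), 433083) = Add(Add(-488, Mul(2, 301401)), 433083) = Add(Add(-488, 602802), 433083) = Add(602314, 433083) = 1035397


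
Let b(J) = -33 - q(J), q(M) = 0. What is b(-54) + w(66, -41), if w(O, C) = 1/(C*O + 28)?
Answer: -88375/2678 ≈ -33.000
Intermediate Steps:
w(O, C) = 1/(28 + C*O)
b(J) = -33 (b(J) = -33 - 1*0 = -33 + 0 = -33)
b(-54) + w(66, -41) = -33 + 1/(28 - 41*66) = -33 + 1/(28 - 2706) = -33 + 1/(-2678) = -33 - 1/2678 = -88375/2678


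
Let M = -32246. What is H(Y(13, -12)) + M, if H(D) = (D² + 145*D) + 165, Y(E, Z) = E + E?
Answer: -27635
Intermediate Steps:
Y(E, Z) = 2*E
H(D) = 165 + D² + 145*D
H(Y(13, -12)) + M = (165 + (2*13)² + 145*(2*13)) - 32246 = (165 + 26² + 145*26) - 32246 = (165 + 676 + 3770) - 32246 = 4611 - 32246 = -27635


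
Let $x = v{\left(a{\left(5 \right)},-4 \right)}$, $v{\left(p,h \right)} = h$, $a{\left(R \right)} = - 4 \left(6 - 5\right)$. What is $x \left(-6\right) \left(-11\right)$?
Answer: $-264$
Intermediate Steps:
$a{\left(R \right)} = -4$ ($a{\left(R \right)} = \left(-4\right) 1 = -4$)
$x = -4$
$x \left(-6\right) \left(-11\right) = \left(-4\right) \left(-6\right) \left(-11\right) = 24 \left(-11\right) = -264$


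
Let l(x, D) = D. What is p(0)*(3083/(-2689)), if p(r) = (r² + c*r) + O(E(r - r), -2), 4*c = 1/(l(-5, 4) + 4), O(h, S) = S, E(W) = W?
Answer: 6166/2689 ≈ 2.2930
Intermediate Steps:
c = 1/32 (c = 1/(4*(4 + 4)) = (¼)/8 = (¼)*(⅛) = 1/32 ≈ 0.031250)
p(r) = -2 + r² + r/32 (p(r) = (r² + r/32) - 2 = -2 + r² + r/32)
p(0)*(3083/(-2689)) = (-2 + 0² + (1/32)*0)*(3083/(-2689)) = (-2 + 0 + 0)*(3083*(-1/2689)) = -2*(-3083/2689) = 6166/2689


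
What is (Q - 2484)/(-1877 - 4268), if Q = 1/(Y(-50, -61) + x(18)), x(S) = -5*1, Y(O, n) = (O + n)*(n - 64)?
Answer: 34453079/85231150 ≈ 0.40423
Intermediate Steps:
Y(O, n) = (-64 + n)*(O + n) (Y(O, n) = (O + n)*(-64 + n) = (-64 + n)*(O + n))
x(S) = -5
Q = 1/13870 (Q = 1/(((-61)**2 - 64*(-50) - 64*(-61) - 50*(-61)) - 5) = 1/((3721 + 3200 + 3904 + 3050) - 5) = 1/(13875 - 5) = 1/13870 ≈ 7.2098e-5)
(Q - 2484)/(-1877 - 4268) = (1/13870 - 2484)/(-1877 - 4268) = -34453079/13870/(-6145) = -34453079/13870*(-1/6145) = 34453079/85231150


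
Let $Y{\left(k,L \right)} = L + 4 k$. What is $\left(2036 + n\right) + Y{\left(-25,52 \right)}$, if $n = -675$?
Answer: $1313$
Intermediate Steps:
$\left(2036 + n\right) + Y{\left(-25,52 \right)} = \left(2036 - 675\right) + \left(52 + 4 \left(-25\right)\right) = 1361 + \left(52 - 100\right) = 1361 - 48 = 1313$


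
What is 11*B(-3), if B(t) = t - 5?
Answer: -88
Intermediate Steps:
B(t) = -5 + t
11*B(-3) = 11*(-5 - 3) = 11*(-8) = -88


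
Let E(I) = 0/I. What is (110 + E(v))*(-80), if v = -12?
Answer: -8800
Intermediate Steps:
E(I) = 0
(110 + E(v))*(-80) = (110 + 0)*(-80) = 110*(-80) = -8800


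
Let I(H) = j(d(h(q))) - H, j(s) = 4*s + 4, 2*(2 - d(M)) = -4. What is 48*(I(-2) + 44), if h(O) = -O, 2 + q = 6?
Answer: 3168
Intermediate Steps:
q = 4 (q = -2 + 6 = 4)
d(M) = 4 (d(M) = 2 - 1/2*(-4) = 2 + 2 = 4)
j(s) = 4 + 4*s
I(H) = 20 - H (I(H) = (4 + 4*4) - H = (4 + 16) - H = 20 - H)
48*(I(-2) + 44) = 48*((20 - 1*(-2)) + 44) = 48*((20 + 2) + 44) = 48*(22 + 44) = 48*66 = 3168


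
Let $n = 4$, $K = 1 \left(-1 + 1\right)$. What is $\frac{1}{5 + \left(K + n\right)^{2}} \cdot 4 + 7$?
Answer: $\frac{151}{21} \approx 7.1905$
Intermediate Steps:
$K = 0$ ($K = 1 \cdot 0 = 0$)
$\frac{1}{5 + \left(K + n\right)^{2}} \cdot 4 + 7 = \frac{1}{5 + \left(0 + 4\right)^{2}} \cdot 4 + 7 = \frac{1}{5 + 4^{2}} \cdot 4 + 7 = \frac{1}{5 + 16} \cdot 4 + 7 = \frac{1}{21} \cdot 4 + 7 = \frac{4}{21} + 7 = \frac{151}{21}$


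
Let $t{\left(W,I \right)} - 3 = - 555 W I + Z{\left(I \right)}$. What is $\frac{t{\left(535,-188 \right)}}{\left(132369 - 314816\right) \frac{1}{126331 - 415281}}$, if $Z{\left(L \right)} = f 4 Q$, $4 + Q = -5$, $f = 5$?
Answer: $\frac{16129686860850}{182447} \approx 8.8408 \cdot 10^{7}$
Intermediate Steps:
$Q = -9$ ($Q = -4 - 5 = -9$)
$Z{\left(L \right)} = -180$ ($Z{\left(L \right)} = 5 \cdot 4 \left(-9\right) = 20 \left(-9\right) = -180$)
$t{\left(W,I \right)} = -177 - 555 I W$ ($t{\left(W,I \right)} = 3 + \left(- 555 W I - 180\right) = 3 - \left(180 + 555 I W\right) = -177 - 555 I W$)
$\frac{t{\left(535,-188 \right)}}{\left(132369 - 314816\right) \frac{1}{126331 - 415281}} = \frac{-177 - \left(-104340\right) 535}{\left(132369 - 314816\right) \frac{1}{126331 - 415281}} = \frac{-177 + 55821900}{\left(-182447\right) \frac{1}{-288950}} = \frac{55821723}{\left(-182447\right) \left(- \frac{1}{288950}\right)} = \frac{55821723}{\frac{182447}{288950}} = 55821723 \cdot \frac{288950}{182447} = \frac{16129686860850}{182447}$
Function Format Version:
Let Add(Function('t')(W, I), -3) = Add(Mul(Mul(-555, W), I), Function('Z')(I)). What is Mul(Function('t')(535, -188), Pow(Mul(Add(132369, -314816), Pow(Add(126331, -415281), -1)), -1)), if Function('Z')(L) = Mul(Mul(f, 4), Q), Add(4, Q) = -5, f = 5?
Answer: Rational(16129686860850, 182447) ≈ 8.8408e+7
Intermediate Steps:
Q = -9 (Q = Add(-4, -5) = -9)
Function('Z')(L) = -180 (Function('Z')(L) = Mul(Mul(5, 4), -9) = Mul(20, -9) = -180)
Function('t')(W, I) = Add(-177, Mul(-555, I, W)) (Function('t')(W, I) = Add(3, Add(Mul(Mul(-555, W), I), -180)) = Add(3, Add(Mul(-555, I, W), -180)) = Add(3, Add(-180, Mul(-555, I, W))) = Add(-177, Mul(-555, I, W)))
Mul(Function('t')(535, -188), Pow(Mul(Add(132369, -314816), Pow(Add(126331, -415281), -1)), -1)) = Mul(Add(-177, Mul(-555, -188, 535)), Pow(Mul(Add(132369, -314816), Pow(Add(126331, -415281), -1)), -1)) = Mul(Add(-177, 55821900), Pow(Mul(-182447, Pow(-288950, -1)), -1)) = Mul(55821723, Pow(Mul(-182447, Rational(-1, 288950)), -1)) = Mul(55821723, Pow(Rational(182447, 288950), -1)) = Mul(55821723, Rational(288950, 182447)) = Rational(16129686860850, 182447)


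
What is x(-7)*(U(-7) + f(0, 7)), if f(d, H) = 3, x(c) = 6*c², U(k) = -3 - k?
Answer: 2058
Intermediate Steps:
x(-7)*(U(-7) + f(0, 7)) = (6*(-7)²)*((-3 - 1*(-7)) + 3) = (6*49)*((-3 + 7) + 3) = 294*(4 + 3) = 294*7 = 2058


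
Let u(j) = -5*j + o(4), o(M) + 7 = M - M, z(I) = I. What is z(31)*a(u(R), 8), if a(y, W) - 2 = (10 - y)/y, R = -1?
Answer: -124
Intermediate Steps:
o(M) = -7 (o(M) = -7 + (M - M) = -7 + 0 = -7)
u(j) = -7 - 5*j (u(j) = -5*j - 7 = -7 - 5*j)
a(y, W) = 2 + (10 - y)/y
z(31)*a(u(R), 8) = 31*((10 + (-7 - 5*(-1)))/(-7 - 5*(-1))) = 31*((10 + (-7 + 5))/(-7 + 5)) = 31*((10 - 2)/(-2)) = 31*(-½*8) = 31*(-4) = -124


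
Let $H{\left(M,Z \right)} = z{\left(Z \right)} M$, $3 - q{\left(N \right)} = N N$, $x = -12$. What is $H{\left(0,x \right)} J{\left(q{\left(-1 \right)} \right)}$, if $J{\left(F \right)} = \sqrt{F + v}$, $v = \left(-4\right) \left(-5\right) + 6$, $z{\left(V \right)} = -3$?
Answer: $0$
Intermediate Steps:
$v = 26$ ($v = 20 + 6 = 26$)
$q{\left(N \right)} = 3 - N^{2}$ ($q{\left(N \right)} = 3 - N N = 3 - N^{2}$)
$H{\left(M,Z \right)} = - 3 M$
$J{\left(F \right)} = \sqrt{26 + F}$ ($J{\left(F \right)} = \sqrt{F + 26} = \sqrt{26 + F}$)
$H{\left(0,x \right)} J{\left(q{\left(-1 \right)} \right)} = \left(-3\right) 0 \sqrt{26 + \left(3 - \left(-1\right)^{2}\right)} = 0 \sqrt{26 + \left(3 - 1\right)} = 0 \sqrt{26 + 2} = 0 \sqrt{28} = 0 \cdot 2 \sqrt{7} = 0$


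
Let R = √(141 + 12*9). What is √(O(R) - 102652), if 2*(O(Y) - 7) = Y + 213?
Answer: √(-410154 + 2*√249)/2 ≈ 320.2*I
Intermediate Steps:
R = √249 (R = √(141 + 108) = √249 ≈ 15.780)
O(Y) = 227/2 + Y/2 (O(Y) = 7 + (Y + 213)/2 = 7 + (213 + Y)/2 = 7 + (213/2 + Y/2) = 227/2 + Y/2)
√(O(R) - 102652) = √((227/2 + √249/2) - 102652) = √(-205077/2 + √249/2)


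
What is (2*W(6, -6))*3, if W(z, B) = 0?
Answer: 0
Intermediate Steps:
(2*W(6, -6))*3 = (2*0)*3 = 0*3 = 0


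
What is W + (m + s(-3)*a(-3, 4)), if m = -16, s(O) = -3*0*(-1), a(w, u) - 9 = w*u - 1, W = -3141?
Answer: -3157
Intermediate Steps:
a(w, u) = 8 + u*w (a(w, u) = 9 + (w*u - 1) = 9 + (u*w - 1) = 9 + (-1 + u*w) = 8 + u*w)
s(O) = 0 (s(O) = 0*(-1) = 0)
W + (m + s(-3)*a(-3, 4)) = -3141 + (-16 + 0*(8 + 4*(-3))) = -3141 + (-16 + 0*(8 - 12)) = -3141 + (-16 + 0*(-4)) = -3141 + (-16 + 0) = -3141 - 16 = -3157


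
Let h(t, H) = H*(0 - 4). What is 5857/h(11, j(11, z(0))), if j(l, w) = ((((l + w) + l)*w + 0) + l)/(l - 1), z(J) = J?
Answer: -29285/22 ≈ -1331.1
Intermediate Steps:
j(l, w) = (l + w*(w + 2*l))/(-1 + l) (j(l, w) = (((w + 2*l)*w + 0) + l)/(-1 + l) = ((w*(w + 2*l) + 0) + l)/(-1 + l) = (w*(w + 2*l) + l)/(-1 + l) = (l + w*(w + 2*l))/(-1 + l))
h(t, H) = -4*H (h(t, H) = H*(-4) = -4*H)
5857/h(11, j(11, z(0))) = 5857/((-4*(11 + 0**2 + 2*11*0)/(-1 + 11))) = 5857/((-4*(11 + 0 + 0)/10)) = 5857/((-2*11/5)) = 5857/((-4*11/10)) = 5857/(-22/5) = 5857*(-5/22) = -29285/22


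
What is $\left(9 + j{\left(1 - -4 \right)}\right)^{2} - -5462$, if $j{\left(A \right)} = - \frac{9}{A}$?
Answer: $\frac{137846}{25} \approx 5513.8$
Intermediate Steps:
$\left(9 + j{\left(1 - -4 \right)}\right)^{2} - -5462 = \left(9 - \frac{9}{1 - -4}\right)^{2} - -5462 = \left(9 - \frac{9}{1 + 4}\right)^{2} + 5462 = \left(9 - \frac{9}{5}\right)^{2} + 5462 = \left(\frac{36}{5}\right)^{2} + 5462 = \frac{1296}{25} + 5462 = \frac{137846}{25}$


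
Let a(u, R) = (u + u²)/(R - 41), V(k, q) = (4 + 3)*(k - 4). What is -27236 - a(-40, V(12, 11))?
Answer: -27340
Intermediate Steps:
V(k, q) = -28 + 7*k (V(k, q) = 7*(-4 + k) = -28 + 7*k)
a(u, R) = (u + u²)/(-41 + R)
-27236 - a(-40, V(12, 11)) = -27236 - (-40)*(1 - 40)/(-41 + (-28 + 7*12)) = -27236 - (-40)*(-39)/(-41 + (-28 + 84)) = -27236 - (-40)*(-39)/(-41 + 56) = -27236 - (-40)*(-39)/15 = -27236 - 1*104 = -27236 - 104 = -27340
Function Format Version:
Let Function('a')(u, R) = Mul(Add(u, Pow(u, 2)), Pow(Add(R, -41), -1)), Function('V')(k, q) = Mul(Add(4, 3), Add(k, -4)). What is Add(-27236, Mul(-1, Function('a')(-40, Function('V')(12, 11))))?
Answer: -27340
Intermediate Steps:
Function('V')(k, q) = Add(-28, Mul(7, k)) (Function('V')(k, q) = Mul(7, Add(-4, k)) = Add(-28, Mul(7, k)))
Function('a')(u, R) = Mul(Pow(Add(-41, R), -1), Add(u, Pow(u, 2))) (Function('a')(u, R) = Mul(Add(u, Pow(u, 2)), Pow(Add(-41, R), -1)) = Mul(Pow(Add(-41, R), -1), Add(u, Pow(u, 2))))
Add(-27236, Mul(-1, Function('a')(-40, Function('V')(12, 11)))) = Add(-27236, Mul(-1, Mul(-40, Pow(Add(-41, Add(-28, Mul(7, 12))), -1), Add(1, -40)))) = Add(-27236, Mul(-1, Mul(-40, Pow(Add(-41, Add(-28, 84)), -1), -39))) = Add(-27236, Mul(-1, Mul(-40, Pow(Add(-41, 56), -1), -39))) = Add(-27236, Mul(-1, Mul(-40, Pow(15, -1), -39))) = Add(-27236, Mul(-1, Mul(-40, Rational(1, 15), -39))) = Add(-27236, Mul(-1, 104)) = Add(-27236, -104) = -27340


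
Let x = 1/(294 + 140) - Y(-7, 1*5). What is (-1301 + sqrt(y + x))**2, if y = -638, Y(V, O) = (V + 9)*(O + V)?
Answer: (564634 - I*sqrt(119417270))**2/188356 ≈ 1.692e+6 - 65517.0*I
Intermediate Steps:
Y(V, O) = (9 + V)*(O + V)
x = 1737/434 (x = 1/(294 + 140) - ((-7)**2 + 9*(1*5) + 9*(-7) + (1*5)*(-7)) = 1/434 - (49 + 9*5 - 63 + 5*(-7)) = 1/434 - (49 + 45 - 63 - 35) = 1/434 - 1*(-4) = 1/434 + 4 = 1737/434 ≈ 4.0023)
(-1301 + sqrt(y + x))**2 = (-1301 + sqrt(-638 + 1737/434))**2 = (-1301 + sqrt(-275155/434))**2 = (-1301 + I*sqrt(119417270)/434)**2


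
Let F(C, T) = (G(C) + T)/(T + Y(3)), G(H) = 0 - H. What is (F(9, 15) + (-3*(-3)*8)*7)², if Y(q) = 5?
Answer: 25431849/100 ≈ 2.5432e+5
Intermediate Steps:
G(H) = -H
F(C, T) = (T - C)/(5 + T) (F(C, T) = (-C + T)/(T + 5) = (T - C)/(5 + T))
(F(9, 15) + (-3*(-3)*8)*7)² = ((15 - 1*9)/(5 + 15) + (-3*(-3)*8)*7)² = ((15 - 9)/20 + (9*8)*7)² = ((1/20)*6 + 72*7)² = (3/10 + 504)² = (5043/10)² = 25431849/100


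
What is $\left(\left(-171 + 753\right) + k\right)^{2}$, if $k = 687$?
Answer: $1610361$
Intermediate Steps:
$\left(\left(-171 + 753\right) + k\right)^{2} = \left(\left(-171 + 753\right) + 687\right)^{2} = \left(582 + 687\right)^{2} = 1269^{2} = 1610361$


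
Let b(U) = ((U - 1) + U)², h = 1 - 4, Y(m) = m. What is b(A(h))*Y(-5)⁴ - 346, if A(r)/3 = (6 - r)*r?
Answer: 16605279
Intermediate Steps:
h = -3
A(r) = 3*r*(6 - r) (A(r) = 3*((6 - r)*r) = 3*(r*(6 - r)) = 3*r*(6 - r))
b(U) = (-1 + 2*U)² (b(U) = ((-1 + U) + U)² = (-1 + 2*U)²)
b(A(h))*Y(-5)⁴ - 346 = (-1 + 2*(3*(-3)*(6 - 1*(-3))))²*(-5)⁴ - 346 = (-1 + 2*(3*(-3)*(6 + 3)))²*625 - 346 = (-1 + 2*(3*(-3)*9))²*625 - 346 = (-1 + 2*(-81))²*625 - 346 = (-1 - 162)²*625 - 346 = (-163)²*625 - 346 = 26569*625 - 346 = 16605625 - 346 = 16605279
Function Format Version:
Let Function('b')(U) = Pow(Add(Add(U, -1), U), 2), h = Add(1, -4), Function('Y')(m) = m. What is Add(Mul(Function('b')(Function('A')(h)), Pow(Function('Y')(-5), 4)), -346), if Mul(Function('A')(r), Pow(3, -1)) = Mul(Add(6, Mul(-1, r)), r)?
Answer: 16605279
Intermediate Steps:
h = -3
Function('A')(r) = Mul(3, r, Add(6, Mul(-1, r))) (Function('A')(r) = Mul(3, Mul(Add(6, Mul(-1, r)), r)) = Mul(3, Mul(r, Add(6, Mul(-1, r)))) = Mul(3, r, Add(6, Mul(-1, r))))
Function('b')(U) = Pow(Add(-1, Mul(2, U)), 2) (Function('b')(U) = Pow(Add(Add(-1, U), U), 2) = Pow(Add(-1, Mul(2, U)), 2))
Add(Mul(Function('b')(Function('A')(h)), Pow(Function('Y')(-5), 4)), -346) = Add(Mul(Pow(Add(-1, Mul(2, Mul(3, -3, Add(6, Mul(-1, -3))))), 2), Pow(-5, 4)), -346) = Add(Mul(Pow(Add(-1, Mul(2, Mul(3, -3, Add(6, 3)))), 2), 625), -346) = Add(Mul(Pow(Add(-1, Mul(2, Mul(3, -3, 9))), 2), 625), -346) = Add(Mul(Pow(Add(-1, Mul(2, -81)), 2), 625), -346) = Add(Mul(Pow(Add(-1, -162), 2), 625), -346) = Add(Mul(Pow(-163, 2), 625), -346) = Add(Mul(26569, 625), -346) = Add(16605625, -346) = 16605279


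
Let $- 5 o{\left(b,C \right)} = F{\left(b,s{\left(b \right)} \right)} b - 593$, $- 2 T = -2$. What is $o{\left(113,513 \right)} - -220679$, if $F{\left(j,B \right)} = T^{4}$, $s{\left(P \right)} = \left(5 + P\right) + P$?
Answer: $220775$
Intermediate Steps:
$s{\left(P \right)} = 5 + 2 P$
$T = 1$ ($T = \left(- \frac{1}{2}\right) \left(-2\right) = 1$)
$F{\left(j,B \right)} = 1$ ($F{\left(j,B \right)} = 1^{4} = 1$)
$o{\left(b,C \right)} = \frac{593}{5} - \frac{b}{5}$ ($o{\left(b,C \right)} = - \frac{1 b - 593}{5} = - \frac{b - 593}{5} = - \frac{-593 + b}{5} = \frac{593}{5} - \frac{b}{5}$)
$o{\left(113,513 \right)} - -220679 = \left(\frac{593}{5} - \frac{113}{5}\right) - -220679 = \left(\frac{593}{5} - \frac{113}{5}\right) + 220679 = 96 + 220679 = 220775$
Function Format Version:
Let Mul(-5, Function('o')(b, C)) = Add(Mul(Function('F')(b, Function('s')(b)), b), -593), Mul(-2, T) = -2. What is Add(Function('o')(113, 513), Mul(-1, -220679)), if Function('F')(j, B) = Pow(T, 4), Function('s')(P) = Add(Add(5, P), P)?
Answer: 220775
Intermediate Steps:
Function('s')(P) = Add(5, Mul(2, P))
T = 1 (T = Mul(Rational(-1, 2), -2) = 1)
Function('F')(j, B) = 1 (Function('F')(j, B) = Pow(1, 4) = 1)
Function('o')(b, C) = Add(Rational(593, 5), Mul(Rational(-1, 5), b)) (Function('o')(b, C) = Mul(Rational(-1, 5), Add(Mul(1, b), -593)) = Mul(Rational(-1, 5), Add(b, -593)) = Mul(Rational(-1, 5), Add(-593, b)) = Add(Rational(593, 5), Mul(Rational(-1, 5), b)))
Add(Function('o')(113, 513), Mul(-1, -220679)) = Add(Add(Rational(593, 5), Mul(Rational(-1, 5), 113)), Mul(-1, -220679)) = Add(Add(Rational(593, 5), Rational(-113, 5)), 220679) = Add(96, 220679) = 220775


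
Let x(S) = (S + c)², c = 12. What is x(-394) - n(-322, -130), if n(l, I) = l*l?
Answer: 42240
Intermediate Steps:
x(S) = (12 + S)² (x(S) = (S + 12)² = (12 + S)²)
n(l, I) = l²
x(-394) - n(-322, -130) = (12 - 394)² - 1*(-322)² = (-382)² - 1*103684 = 145924 - 103684 = 42240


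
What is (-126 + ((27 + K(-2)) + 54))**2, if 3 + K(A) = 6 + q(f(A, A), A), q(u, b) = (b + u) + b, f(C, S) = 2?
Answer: 1936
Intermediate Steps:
q(u, b) = u + 2*b
K(A) = 5 + 2*A (K(A) = -3 + (6 + (2 + 2*A)) = -3 + (8 + 2*A) = 5 + 2*A)
(-126 + ((27 + K(-2)) + 54))**2 = (-126 + ((27 + (5 + 2*(-2))) + 54))**2 = (-126 + ((27 + (5 - 4)) + 54))**2 = (-126 + ((27 + 1) + 54))**2 = (-126 + (28 + 54))**2 = (-126 + 82)**2 = (-44)**2 = 1936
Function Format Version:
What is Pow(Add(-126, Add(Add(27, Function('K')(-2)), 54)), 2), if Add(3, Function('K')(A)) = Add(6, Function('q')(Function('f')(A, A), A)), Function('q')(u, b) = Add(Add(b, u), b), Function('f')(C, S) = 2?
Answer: 1936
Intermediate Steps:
Function('q')(u, b) = Add(u, Mul(2, b))
Function('K')(A) = Add(5, Mul(2, A)) (Function('K')(A) = Add(-3, Add(6, Add(2, Mul(2, A)))) = Add(-3, Add(8, Mul(2, A))) = Add(5, Mul(2, A)))
Pow(Add(-126, Add(Add(27, Function('K')(-2)), 54)), 2) = Pow(Add(-126, Add(Add(27, Add(5, Mul(2, -2))), 54)), 2) = Pow(Add(-126, Add(Add(27, Add(5, -4)), 54)), 2) = Pow(Add(-126, Add(Add(27, 1), 54)), 2) = Pow(Add(-126, Add(28, 54)), 2) = Pow(Add(-126, 82), 2) = Pow(-44, 2) = 1936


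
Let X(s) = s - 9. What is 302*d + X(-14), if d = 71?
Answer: 21419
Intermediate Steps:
X(s) = -9 + s
302*d + X(-14) = 302*71 + (-9 - 14) = 21442 - 23 = 21419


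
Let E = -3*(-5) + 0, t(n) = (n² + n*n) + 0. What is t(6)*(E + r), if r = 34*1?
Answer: 3528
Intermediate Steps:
t(n) = 2*n² (t(n) = (n² + n²) + 0 = 2*n² + 0 = 2*n²)
r = 34
E = 15 (E = 15 + 0 = 15)
t(6)*(E + r) = (2*6²)*(15 + 34) = (2*36)*49 = 72*49 = 3528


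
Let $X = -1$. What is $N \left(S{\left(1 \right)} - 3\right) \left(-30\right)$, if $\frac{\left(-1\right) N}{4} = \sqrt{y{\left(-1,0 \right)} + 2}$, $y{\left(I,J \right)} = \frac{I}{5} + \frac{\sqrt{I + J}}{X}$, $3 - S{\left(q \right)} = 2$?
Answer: $- 48 \sqrt{45 - 25 i} \approx -333.38 + 86.388 i$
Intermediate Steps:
$S{\left(q \right)} = 1$ ($S{\left(q \right)} = 3 - 2 = 1$)
$y{\left(I,J \right)} = - \sqrt{I + J} + \frac{I}{5}$ ($y{\left(I,J \right)} = \frac{I}{5} + \frac{\sqrt{I + J}}{-1} = I \frac{1}{5} + \sqrt{I + J} \left(-1\right) = \frac{I}{5} - \sqrt{I + J} = - \sqrt{I + J} + \frac{I}{5}$)
$N = - 4 \sqrt{\frac{9}{5} - i}$ ($N = - 4 \sqrt{\left(- \sqrt{-1 + 0} + \frac{1}{5} \left(-1\right)\right) + 2} = - 4 \sqrt{\left(- \sqrt{-1} - \frac{1}{5}\right) + 2} = - 4 \sqrt{\left(- i - \frac{1}{5}\right) + 2} = - 4 \sqrt{\left(- \frac{1}{5} - i\right) + 2} = - 4 \sqrt{\frac{9}{5} - i} \approx -5.5564 + 1.4398 i$)
$N \left(S{\left(1 \right)} - 3\right) \left(-30\right) = - \frac{4 \sqrt{45 - 25 i}}{5} \left(1 - 3\right) \left(-30\right) = - \frac{4 \sqrt{45 - 25 i}}{5} \left(-2\right) \left(-30\right) = \frac{8 \sqrt{45 - 25 i}}{5} \left(-30\right) = - 48 \sqrt{45 - 25 i}$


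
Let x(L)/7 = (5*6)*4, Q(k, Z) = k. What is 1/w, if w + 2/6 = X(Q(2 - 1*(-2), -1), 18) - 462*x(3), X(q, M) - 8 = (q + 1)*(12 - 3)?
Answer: -3/1164082 ≈ -2.5771e-6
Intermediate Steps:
X(q, M) = 17 + 9*q (X(q, M) = 8 + (q + 1)*(12 - 3) = 8 + (1 + q)*9 = 8 + (9 + 9*q) = 17 + 9*q)
x(L) = 840 (x(L) = 7*((5*6)*4) = 7*(30*4) = 7*120 = 840)
w = -1164082/3 (w = -⅓ + ((17 + 9*(2 - 1*(-2))) - 462*840) = -⅓ + ((17 + 9*(2 + 2)) - 388080) = -⅓ + ((17 + 9*4) - 388080) = -⅓ + ((17 + 36) - 388080) = -⅓ + (53 - 388080) = -⅓ - 388027 = -1164082/3 ≈ -3.8803e+5)
1/w = 1/(-1164082/3) = -3/1164082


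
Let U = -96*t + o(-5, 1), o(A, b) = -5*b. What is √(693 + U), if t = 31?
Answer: 4*I*√143 ≈ 47.833*I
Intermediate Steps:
U = -2981 (U = -96*31 - 5*1 = -2976 - 5 = -2981)
√(693 + U) = √(693 - 2981) = √(-2288) = 4*I*√143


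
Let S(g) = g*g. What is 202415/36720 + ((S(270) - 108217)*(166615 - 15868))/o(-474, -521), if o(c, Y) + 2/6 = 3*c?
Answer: 6899825772737/1843344 ≈ 3.7431e+6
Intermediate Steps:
S(g) = g**2
o(c, Y) = -1/3 + 3*c
202415/36720 + ((S(270) - 108217)*(166615 - 15868))/o(-474, -521) = 202415/36720 + ((270**2 - 108217)*(166615 - 15868))/(-1/3 + 3*(-474)) = 202415*(1/36720) + ((72900 - 108217)*150747)/(-1/3 - 1422) = 40483/7344 + (-35317*150747)/(-4267/3) = 40483/7344 - 5323931799*(-3/4267) = 40483/7344 + 15971795397/4267 = 6899825772737/1843344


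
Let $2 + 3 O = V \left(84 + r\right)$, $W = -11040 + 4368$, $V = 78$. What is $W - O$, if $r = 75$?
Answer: $- \frac{32416}{3} \approx -10805.0$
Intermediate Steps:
$W = -6672$
$O = \frac{12400}{3}$ ($O = - \frac{2}{3} + \frac{78 \left(84 + 75\right)}{3} = - \frac{2}{3} + \frac{78 \cdot 159}{3} = - \frac{2}{3} + \frac{1}{3} \cdot 12402 = - \frac{2}{3} + 4134 = \frac{12400}{3} \approx 4133.3$)
$W - O = -6672 - \frac{12400}{3} = - \frac{32416}{3}$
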